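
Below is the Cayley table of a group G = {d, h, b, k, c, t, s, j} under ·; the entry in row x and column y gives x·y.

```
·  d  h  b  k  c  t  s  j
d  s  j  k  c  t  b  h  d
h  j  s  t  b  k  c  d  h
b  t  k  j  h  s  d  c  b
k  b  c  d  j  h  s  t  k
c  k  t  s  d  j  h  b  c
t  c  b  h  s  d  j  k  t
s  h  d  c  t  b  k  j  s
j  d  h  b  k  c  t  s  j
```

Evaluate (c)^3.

c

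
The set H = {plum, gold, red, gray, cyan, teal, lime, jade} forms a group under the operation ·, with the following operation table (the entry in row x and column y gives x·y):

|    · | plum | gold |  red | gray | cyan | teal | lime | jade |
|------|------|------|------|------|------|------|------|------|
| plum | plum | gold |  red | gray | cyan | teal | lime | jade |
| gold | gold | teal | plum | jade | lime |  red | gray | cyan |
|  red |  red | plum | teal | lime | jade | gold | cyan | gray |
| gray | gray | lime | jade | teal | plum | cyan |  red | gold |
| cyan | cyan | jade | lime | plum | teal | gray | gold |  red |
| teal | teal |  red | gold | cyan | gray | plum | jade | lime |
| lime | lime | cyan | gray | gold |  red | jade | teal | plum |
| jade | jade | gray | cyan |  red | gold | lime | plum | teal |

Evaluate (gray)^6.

gray^1 = gray
gray^2 = gray·gray = teal
gray^3 = teal·gray = cyan
gray^4 = cyan·gray = plum
gray^5 = plum·gray = gray
gray^6 = gray·gray = teal

teal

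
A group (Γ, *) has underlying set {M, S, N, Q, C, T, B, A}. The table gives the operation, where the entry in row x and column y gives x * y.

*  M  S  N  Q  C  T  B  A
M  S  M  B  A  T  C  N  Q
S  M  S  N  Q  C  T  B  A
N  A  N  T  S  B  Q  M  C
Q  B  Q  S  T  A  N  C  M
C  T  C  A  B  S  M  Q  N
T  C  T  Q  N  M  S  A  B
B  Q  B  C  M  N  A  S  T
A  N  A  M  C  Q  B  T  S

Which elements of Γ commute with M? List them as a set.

Compare row M with column M entry by entry.
T * M = C = M * T, so T commutes with M.
N * M = A but M * N = B, so N does not.
Collecting the elements that commute with M: C(M) = {C, M, S, T}.
(Structurally, Γ here is isomorphic to the dihedral group D_4.)

{C, M, S, T}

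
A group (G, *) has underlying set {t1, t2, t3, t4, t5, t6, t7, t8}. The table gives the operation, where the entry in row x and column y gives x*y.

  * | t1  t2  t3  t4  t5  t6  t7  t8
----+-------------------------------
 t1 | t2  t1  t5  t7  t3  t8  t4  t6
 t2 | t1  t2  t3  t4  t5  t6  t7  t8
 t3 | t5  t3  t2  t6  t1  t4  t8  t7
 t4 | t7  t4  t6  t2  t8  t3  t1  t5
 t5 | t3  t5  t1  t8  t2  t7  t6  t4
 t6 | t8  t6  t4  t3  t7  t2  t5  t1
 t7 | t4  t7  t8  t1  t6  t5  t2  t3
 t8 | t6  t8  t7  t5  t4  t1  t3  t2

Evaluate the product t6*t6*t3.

t3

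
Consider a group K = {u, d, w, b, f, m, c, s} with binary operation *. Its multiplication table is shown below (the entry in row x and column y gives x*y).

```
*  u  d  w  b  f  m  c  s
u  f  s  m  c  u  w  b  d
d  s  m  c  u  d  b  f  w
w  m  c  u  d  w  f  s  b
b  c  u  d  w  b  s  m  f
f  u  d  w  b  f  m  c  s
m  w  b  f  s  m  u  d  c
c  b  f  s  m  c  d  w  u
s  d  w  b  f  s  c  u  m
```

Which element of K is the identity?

The identity e satisfies e*x = x for all x, so its row in the table reproduces the column headers.
Row f reads: u, d, w, b, f, m, c, s — exactly the header order. So f is the identity.
(Structurally, K here is isomorphic to the cyclic group Z_8.)

f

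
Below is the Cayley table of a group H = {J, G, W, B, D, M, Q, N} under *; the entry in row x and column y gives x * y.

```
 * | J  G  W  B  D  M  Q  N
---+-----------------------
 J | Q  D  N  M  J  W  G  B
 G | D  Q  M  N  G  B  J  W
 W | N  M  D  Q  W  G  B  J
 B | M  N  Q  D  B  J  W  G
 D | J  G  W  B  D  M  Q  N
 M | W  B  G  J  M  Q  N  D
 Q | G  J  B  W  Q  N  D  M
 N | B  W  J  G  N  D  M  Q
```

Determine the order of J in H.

The identity element is D (its row matches the header).
J^1 = J
J^2 = J * J = Q
J^3 = Q * J = G
J^4 = G * J = D
The first power of J equal to the identity is J^4, so ord(J) = 4.

4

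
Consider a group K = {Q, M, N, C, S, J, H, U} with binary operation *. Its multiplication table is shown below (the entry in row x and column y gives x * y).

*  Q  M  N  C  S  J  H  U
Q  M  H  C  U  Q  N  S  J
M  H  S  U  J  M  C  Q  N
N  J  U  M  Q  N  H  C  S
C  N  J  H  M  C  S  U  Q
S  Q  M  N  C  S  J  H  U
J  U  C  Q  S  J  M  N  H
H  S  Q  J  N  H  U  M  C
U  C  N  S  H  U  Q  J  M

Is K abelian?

C * U = Q but U * C = H.
Since C and U do not commute, K is not abelian.

No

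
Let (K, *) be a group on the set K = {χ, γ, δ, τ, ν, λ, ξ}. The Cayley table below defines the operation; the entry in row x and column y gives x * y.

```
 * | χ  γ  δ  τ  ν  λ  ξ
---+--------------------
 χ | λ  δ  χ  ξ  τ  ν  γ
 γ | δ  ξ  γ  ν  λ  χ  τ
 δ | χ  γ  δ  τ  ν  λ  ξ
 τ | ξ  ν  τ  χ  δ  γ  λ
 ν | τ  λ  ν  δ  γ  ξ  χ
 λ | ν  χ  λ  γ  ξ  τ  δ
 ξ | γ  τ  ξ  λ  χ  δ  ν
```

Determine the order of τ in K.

The identity element is δ (its row matches the header).
τ^1 = τ
τ^2 = τ * τ = χ
τ^3 = χ * τ = ξ
τ^4 = ξ * τ = λ
τ^5 = λ * τ = γ
τ^6 = γ * τ = ν
τ^7 = ν * τ = δ
The first power of τ equal to the identity is τ^7, so ord(τ) = 7.
(Structurally, K here is isomorphic to the cyclic group Z_7.)

7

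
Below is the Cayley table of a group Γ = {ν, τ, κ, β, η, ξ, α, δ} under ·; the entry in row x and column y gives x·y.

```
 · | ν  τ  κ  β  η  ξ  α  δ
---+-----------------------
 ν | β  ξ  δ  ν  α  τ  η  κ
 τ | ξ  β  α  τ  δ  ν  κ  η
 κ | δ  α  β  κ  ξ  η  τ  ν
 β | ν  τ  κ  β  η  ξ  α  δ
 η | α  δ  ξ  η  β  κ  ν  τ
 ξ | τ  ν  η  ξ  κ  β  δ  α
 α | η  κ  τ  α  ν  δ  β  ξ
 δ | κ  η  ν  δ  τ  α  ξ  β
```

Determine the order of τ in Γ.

The identity element is β (its row matches the header).
τ^1 = τ
τ^2 = τ·τ = β
The first power of τ equal to the identity is τ^2, so ord(τ) = 2.

2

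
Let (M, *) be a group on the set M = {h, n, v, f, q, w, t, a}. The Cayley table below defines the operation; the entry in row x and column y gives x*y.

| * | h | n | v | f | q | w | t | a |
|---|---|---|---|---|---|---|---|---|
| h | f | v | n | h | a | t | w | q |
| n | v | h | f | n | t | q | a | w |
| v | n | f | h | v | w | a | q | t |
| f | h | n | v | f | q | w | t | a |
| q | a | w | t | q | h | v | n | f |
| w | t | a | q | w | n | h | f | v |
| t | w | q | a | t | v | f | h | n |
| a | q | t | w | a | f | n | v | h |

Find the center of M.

An element z is central iff its row equals its column in the table.
For v: v*q = w ≠ t = q*v, so v ∉ Z.
Checking each element this way leaves Z(M) = {f, h}.

{f, h}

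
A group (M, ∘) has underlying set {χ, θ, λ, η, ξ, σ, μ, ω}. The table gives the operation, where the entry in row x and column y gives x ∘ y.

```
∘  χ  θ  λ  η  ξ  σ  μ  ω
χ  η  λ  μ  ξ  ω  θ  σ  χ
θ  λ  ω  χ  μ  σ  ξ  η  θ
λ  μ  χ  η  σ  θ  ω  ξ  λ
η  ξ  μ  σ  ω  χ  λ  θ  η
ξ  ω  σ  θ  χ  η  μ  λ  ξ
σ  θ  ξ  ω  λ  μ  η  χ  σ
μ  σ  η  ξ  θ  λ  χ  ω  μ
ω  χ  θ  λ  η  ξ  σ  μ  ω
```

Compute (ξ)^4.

ξ^1 = ξ
ξ^2 = ξ ∘ ξ = η
ξ^3 = η ∘ ξ = χ
ξ^4 = χ ∘ ξ = ω

ω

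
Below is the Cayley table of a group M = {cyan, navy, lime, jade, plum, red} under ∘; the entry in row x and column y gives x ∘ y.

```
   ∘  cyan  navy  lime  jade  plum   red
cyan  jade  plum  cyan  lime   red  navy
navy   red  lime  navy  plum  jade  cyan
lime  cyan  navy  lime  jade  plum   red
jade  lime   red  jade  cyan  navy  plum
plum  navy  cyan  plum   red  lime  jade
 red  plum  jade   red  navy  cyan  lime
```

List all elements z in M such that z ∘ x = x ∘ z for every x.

An element z is central iff its row equals its column in the table.
For plum: plum ∘ cyan = navy ≠ red = cyan ∘ plum, so plum ∉ Z.
Checking each element this way leaves Z(M) = {lime}.
(Structurally, M here is isomorphic to the symmetric group S_3.)

{lime}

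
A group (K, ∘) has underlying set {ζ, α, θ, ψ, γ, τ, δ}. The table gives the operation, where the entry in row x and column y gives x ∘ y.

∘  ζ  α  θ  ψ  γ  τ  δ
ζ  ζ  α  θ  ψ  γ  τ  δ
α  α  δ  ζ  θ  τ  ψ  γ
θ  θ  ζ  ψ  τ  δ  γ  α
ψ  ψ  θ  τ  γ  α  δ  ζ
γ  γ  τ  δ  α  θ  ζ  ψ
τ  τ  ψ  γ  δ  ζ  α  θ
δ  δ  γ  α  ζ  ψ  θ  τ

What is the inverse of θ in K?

α

First locate the identity: row ζ matches the header, so ζ is the identity.
Scan row θ for ζ: θ ∘ α = ζ. Hence θ^(-1) = α.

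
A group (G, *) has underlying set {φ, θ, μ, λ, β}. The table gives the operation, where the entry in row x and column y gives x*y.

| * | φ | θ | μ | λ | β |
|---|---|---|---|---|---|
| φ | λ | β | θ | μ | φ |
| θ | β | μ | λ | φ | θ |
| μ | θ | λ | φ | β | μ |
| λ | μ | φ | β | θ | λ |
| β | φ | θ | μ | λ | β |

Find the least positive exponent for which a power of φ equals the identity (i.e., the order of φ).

5

The identity element is β (its row matches the header).
φ^1 = φ
φ^2 = φ*φ = λ
φ^3 = λ*φ = μ
φ^4 = μ*φ = θ
φ^5 = θ*φ = β
The first power of φ equal to the identity is φ^5, so ord(φ) = 5.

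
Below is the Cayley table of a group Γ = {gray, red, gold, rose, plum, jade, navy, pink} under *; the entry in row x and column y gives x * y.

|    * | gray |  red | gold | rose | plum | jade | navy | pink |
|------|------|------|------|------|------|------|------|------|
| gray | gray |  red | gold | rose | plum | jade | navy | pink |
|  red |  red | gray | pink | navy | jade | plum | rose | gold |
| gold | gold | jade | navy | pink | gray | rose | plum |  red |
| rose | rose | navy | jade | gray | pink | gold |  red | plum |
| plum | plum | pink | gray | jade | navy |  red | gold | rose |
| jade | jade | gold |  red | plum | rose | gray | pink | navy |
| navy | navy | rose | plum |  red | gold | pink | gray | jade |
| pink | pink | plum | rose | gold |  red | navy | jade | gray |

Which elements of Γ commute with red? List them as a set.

{gray, navy, red, rose}

Compare row red with column red entry by entry.
navy * red = rose = red * navy, so navy commutes with red.
plum * red = pink but red * plum = jade, so plum does not.
Collecting the elements that commute with red: C(red) = {gray, navy, red, rose}.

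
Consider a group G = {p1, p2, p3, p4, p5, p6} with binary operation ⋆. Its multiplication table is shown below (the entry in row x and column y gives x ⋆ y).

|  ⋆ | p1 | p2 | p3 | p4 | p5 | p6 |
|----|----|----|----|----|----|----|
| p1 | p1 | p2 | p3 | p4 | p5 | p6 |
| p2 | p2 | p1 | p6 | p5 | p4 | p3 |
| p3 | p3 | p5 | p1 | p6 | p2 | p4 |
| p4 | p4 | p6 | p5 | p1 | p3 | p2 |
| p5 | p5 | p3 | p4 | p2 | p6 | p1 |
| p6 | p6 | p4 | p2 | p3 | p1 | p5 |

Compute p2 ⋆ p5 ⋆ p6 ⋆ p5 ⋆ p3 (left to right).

p2 ⋆ p5 = p4
p4 ⋆ p6 = p2
p2 ⋆ p5 = p4
p4 ⋆ p3 = p5

p5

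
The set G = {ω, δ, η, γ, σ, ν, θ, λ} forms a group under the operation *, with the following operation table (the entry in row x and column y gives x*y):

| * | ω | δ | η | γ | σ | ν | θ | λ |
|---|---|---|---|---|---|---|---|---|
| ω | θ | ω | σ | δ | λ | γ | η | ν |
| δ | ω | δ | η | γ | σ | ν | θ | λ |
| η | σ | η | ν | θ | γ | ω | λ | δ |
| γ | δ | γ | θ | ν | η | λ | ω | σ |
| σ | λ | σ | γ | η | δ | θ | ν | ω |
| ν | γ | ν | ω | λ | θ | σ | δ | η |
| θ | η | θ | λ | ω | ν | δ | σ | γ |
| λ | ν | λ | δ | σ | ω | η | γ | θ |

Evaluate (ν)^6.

ν^1 = ν
ν^2 = ν*ν = σ
ν^3 = σ*ν = θ
ν^4 = θ*ν = δ
ν^5 = δ*ν = ν
ν^6 = ν*ν = σ

σ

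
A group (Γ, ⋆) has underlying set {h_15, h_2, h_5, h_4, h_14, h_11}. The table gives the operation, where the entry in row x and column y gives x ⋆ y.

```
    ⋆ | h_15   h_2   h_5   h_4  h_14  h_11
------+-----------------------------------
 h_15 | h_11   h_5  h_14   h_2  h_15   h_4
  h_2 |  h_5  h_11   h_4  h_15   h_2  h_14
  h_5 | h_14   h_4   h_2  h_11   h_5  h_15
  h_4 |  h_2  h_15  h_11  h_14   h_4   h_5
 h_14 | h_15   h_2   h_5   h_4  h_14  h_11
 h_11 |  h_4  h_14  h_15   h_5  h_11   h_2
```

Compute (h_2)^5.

h_11

h_2^1 = h_2
h_2^2 = h_2 ⋆ h_2 = h_11
h_2^3 = h_11 ⋆ h_2 = h_14
h_2^4 = h_14 ⋆ h_2 = h_2
h_2^5 = h_2 ⋆ h_2 = h_11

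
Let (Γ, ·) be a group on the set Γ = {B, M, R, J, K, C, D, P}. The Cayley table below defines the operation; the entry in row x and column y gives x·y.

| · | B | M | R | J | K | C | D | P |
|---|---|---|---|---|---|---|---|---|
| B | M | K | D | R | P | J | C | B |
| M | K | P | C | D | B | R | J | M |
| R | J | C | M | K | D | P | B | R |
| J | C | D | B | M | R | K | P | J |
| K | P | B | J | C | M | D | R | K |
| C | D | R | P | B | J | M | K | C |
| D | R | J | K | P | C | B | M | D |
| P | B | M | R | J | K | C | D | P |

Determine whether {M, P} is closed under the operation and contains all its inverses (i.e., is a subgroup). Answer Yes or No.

{M, P} contains the identity P.
Checking products: every product of two elements of {M, P} (read from the table) lies in {M, P}, so the set is closed.
In a finite group, a nonempty closed subset is a subgroup. So {M, P} ≤ Γ.

Yes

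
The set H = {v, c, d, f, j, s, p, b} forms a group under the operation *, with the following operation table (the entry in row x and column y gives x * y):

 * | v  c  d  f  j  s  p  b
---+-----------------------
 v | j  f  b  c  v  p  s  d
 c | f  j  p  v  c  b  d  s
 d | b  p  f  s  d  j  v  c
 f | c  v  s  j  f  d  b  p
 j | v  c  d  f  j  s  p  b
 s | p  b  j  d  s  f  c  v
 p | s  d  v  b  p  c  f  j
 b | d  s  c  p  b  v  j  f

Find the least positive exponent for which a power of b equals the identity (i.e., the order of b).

The identity element is j (its row matches the header).
b^1 = b
b^2 = b * b = f
b^3 = f * b = p
b^4 = p * b = j
The first power of b equal to the identity is b^4, so ord(b) = 4.

4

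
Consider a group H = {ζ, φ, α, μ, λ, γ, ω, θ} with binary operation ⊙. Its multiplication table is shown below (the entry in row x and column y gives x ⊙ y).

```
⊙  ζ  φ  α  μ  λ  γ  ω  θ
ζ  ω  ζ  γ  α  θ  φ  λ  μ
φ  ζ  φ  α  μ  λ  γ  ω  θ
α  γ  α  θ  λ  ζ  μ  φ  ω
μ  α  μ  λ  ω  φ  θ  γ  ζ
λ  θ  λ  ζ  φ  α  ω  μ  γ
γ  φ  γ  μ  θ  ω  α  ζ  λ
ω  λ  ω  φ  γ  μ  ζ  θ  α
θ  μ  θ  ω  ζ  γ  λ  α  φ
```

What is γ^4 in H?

γ^1 = γ
γ^2 = γ ⊙ γ = α
γ^3 = α ⊙ γ = μ
γ^4 = μ ⊙ γ = θ

θ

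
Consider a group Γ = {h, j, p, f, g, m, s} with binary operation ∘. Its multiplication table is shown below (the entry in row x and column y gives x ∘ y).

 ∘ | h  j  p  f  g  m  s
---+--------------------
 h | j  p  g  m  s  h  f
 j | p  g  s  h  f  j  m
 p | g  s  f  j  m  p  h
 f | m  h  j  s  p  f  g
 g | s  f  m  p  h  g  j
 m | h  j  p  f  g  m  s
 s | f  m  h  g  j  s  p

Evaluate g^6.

p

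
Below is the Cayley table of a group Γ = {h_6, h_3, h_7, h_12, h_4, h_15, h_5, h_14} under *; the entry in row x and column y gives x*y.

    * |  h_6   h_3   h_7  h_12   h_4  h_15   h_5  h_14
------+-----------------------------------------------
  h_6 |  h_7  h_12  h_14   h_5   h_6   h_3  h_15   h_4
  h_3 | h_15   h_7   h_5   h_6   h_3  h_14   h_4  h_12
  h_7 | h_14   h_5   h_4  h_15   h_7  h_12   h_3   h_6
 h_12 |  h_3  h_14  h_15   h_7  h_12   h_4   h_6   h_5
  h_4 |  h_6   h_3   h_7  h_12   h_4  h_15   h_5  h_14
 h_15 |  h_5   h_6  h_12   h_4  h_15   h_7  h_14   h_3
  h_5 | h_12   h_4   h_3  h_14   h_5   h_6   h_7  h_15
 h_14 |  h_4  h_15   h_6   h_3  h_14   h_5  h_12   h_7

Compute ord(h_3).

4

The identity element is h_4 (its row matches the header).
h_3^1 = h_3
h_3^2 = h_3*h_3 = h_7
h_3^3 = h_7*h_3 = h_5
h_3^4 = h_5*h_3 = h_4
The first power of h_3 equal to the identity is h_3^4, so ord(h_3) = 4.
(Structurally, Γ here is isomorphic to the quaternion group Q_8.)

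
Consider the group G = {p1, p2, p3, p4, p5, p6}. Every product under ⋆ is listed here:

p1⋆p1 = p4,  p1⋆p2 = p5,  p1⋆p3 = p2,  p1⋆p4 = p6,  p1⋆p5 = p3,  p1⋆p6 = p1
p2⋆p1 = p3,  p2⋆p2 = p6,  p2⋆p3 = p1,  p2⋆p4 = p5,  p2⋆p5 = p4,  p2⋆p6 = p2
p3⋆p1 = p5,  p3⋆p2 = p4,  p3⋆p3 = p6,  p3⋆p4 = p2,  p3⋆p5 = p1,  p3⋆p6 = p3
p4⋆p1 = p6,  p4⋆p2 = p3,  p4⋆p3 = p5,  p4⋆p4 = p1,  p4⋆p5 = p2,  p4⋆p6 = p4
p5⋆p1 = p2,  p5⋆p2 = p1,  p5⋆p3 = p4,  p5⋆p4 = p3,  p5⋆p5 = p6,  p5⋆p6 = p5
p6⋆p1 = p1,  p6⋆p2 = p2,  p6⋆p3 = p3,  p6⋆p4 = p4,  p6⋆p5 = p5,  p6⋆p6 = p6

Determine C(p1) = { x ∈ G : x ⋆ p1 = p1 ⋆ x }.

{p1, p4, p6}

Compare row p1 with column p1 entry by entry.
p4 ⋆ p1 = p6 = p1 ⋆ p4, so p4 commutes with p1.
p2 ⋆ p1 = p3 but p1 ⋆ p2 = p5, so p2 does not.
Collecting the elements that commute with p1: C(p1) = {p1, p4, p6}.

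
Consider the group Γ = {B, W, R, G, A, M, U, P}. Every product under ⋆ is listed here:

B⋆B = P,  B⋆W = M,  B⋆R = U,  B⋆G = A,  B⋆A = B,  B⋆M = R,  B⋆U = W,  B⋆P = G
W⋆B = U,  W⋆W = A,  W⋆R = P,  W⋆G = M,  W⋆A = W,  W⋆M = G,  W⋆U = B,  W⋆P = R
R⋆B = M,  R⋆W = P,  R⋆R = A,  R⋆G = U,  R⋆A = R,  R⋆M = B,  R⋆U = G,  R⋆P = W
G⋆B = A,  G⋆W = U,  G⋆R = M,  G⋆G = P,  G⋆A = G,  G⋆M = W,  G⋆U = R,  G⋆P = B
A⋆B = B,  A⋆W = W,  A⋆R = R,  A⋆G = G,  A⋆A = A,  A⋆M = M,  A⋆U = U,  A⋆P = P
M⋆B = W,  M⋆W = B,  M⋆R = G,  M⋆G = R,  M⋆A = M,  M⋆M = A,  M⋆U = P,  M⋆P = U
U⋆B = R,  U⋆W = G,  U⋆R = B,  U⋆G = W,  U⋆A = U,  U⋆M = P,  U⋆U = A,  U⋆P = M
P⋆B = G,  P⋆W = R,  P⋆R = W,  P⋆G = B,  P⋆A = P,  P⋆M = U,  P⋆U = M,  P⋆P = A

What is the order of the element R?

2

The identity element is A (its row matches the header).
R^1 = R
R^2 = R ⋆ R = A
The first power of R equal to the identity is R^2, so ord(R) = 2.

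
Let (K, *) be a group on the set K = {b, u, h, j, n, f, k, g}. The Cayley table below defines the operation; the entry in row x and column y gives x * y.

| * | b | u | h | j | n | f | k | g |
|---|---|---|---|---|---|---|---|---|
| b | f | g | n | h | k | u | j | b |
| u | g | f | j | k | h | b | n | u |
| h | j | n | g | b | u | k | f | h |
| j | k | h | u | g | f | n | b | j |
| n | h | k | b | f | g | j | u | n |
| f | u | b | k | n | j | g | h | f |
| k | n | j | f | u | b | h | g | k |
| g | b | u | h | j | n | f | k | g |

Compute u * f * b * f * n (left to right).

n

u * f = b
b * b = f
f * f = g
g * n = n
(Structurally, K here is isomorphic to the dihedral group D_4.)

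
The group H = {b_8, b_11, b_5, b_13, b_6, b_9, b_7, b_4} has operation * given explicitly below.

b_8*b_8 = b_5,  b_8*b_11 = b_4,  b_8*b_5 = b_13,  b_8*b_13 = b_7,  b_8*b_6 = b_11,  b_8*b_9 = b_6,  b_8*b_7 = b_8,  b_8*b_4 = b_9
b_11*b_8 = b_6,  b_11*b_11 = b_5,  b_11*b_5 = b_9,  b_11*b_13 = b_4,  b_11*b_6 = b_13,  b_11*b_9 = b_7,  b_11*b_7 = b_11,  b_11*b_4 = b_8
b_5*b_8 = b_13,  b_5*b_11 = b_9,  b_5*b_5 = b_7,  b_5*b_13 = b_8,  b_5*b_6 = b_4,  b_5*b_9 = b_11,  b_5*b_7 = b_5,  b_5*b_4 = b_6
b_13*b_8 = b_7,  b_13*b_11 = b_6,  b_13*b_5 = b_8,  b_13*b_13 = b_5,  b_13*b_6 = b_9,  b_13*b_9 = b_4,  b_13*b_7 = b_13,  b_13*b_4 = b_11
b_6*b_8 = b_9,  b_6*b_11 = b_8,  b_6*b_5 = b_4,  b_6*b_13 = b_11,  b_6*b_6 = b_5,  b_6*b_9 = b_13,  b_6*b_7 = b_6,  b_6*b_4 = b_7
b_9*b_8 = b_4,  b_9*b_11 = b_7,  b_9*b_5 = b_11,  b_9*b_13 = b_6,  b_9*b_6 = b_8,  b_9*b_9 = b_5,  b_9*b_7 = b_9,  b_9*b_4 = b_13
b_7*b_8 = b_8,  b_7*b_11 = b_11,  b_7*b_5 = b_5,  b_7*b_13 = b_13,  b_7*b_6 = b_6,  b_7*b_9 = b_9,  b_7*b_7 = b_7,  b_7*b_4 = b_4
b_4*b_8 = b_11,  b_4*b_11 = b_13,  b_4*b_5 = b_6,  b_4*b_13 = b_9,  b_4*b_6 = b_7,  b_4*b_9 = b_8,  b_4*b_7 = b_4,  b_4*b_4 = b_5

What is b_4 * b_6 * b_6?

b_4 * b_6 = b_7
b_7 * b_6 = b_6

b_6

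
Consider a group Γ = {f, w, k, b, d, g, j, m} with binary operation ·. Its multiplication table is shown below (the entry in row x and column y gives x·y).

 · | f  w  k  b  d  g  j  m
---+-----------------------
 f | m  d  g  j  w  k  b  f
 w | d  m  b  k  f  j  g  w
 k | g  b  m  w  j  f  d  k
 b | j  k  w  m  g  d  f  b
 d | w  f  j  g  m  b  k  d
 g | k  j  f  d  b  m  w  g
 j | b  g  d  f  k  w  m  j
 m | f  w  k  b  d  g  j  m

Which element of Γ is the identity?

The identity e satisfies e·x = x for all x, so its row in the table reproduces the column headers.
Row m reads: f, w, k, b, d, g, j, m — exactly the header order. So m is the identity.

m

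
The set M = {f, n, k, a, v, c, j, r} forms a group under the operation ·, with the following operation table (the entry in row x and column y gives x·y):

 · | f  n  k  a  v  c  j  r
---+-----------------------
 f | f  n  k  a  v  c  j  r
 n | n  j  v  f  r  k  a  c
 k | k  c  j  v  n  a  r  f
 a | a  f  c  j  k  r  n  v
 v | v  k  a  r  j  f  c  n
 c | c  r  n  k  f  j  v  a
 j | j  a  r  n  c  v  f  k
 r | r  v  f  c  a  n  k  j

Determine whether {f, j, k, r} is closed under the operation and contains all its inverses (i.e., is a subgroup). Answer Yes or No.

Yes

{f, j, k, r} contains the identity f.
Checking products: every product of two elements of {f, j, k, r} (read from the table) lies in {f, j, k, r}, so the set is closed.
In a finite group, a nonempty closed subset is a subgroup. So {f, j, k, r} ≤ M.
(Structurally, M here is isomorphic to the quaternion group Q_8.)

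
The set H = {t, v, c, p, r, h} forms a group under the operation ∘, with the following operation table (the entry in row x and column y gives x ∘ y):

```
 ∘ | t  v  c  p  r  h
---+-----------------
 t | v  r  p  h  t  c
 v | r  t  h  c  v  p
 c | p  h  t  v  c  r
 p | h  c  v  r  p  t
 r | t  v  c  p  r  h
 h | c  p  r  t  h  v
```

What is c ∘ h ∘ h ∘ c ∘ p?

p

c ∘ h = r
r ∘ h = h
h ∘ c = r
r ∘ p = p
(Structurally, H here is isomorphic to the cyclic group Z_6.)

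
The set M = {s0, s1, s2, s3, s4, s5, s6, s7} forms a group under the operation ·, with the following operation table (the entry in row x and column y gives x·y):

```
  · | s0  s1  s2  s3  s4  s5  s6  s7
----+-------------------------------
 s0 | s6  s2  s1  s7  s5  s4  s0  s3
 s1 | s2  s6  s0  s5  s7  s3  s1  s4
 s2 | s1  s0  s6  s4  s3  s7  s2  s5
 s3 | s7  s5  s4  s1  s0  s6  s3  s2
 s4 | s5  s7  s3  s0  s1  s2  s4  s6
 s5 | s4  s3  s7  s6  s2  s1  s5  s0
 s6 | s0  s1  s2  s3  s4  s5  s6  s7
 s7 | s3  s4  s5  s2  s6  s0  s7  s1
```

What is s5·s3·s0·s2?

s5·s3 = s6
s6·s0 = s0
s0·s2 = s1
(Structurally, M here is isomorphic to Z_2 x Z_4.)

s1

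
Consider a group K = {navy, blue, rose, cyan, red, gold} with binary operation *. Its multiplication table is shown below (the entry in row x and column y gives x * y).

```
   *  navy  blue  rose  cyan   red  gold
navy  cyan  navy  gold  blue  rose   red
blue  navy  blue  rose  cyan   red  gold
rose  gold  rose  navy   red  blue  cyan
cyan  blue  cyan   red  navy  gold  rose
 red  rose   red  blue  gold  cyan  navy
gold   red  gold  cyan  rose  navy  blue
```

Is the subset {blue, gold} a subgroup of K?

{blue, gold} contains the identity blue.
Checking products: every product of two elements of {blue, gold} (read from the table) lies in {blue, gold}, so the set is closed.
In a finite group, a nonempty closed subset is a subgroup. So {blue, gold} ≤ K.

Yes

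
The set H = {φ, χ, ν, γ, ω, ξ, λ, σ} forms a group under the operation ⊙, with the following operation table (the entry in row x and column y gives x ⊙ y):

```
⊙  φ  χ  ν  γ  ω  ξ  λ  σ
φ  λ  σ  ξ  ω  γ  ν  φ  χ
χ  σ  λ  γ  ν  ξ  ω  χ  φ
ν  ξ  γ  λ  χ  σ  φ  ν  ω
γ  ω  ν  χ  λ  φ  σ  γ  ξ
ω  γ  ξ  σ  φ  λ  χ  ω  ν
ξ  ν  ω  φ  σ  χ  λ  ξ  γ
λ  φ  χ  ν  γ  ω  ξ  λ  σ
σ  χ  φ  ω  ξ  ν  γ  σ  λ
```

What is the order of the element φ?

2

The identity element is λ (its row matches the header).
φ^1 = φ
φ^2 = φ ⊙ φ = λ
The first power of φ equal to the identity is φ^2, so ord(φ) = 2.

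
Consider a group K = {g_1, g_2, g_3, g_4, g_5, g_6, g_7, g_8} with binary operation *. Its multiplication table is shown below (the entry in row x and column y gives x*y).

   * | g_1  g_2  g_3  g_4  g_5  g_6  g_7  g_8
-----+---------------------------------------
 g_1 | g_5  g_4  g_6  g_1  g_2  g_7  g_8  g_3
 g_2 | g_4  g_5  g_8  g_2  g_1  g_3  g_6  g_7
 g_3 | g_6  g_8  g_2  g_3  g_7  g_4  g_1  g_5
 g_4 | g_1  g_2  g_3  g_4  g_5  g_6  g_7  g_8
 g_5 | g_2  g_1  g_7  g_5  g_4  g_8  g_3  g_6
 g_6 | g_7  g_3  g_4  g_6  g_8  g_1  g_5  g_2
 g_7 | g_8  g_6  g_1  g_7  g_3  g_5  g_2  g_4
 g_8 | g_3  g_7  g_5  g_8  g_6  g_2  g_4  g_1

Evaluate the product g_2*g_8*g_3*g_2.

g_4

g_2*g_8 = g_7
g_7*g_3 = g_1
g_1*g_2 = g_4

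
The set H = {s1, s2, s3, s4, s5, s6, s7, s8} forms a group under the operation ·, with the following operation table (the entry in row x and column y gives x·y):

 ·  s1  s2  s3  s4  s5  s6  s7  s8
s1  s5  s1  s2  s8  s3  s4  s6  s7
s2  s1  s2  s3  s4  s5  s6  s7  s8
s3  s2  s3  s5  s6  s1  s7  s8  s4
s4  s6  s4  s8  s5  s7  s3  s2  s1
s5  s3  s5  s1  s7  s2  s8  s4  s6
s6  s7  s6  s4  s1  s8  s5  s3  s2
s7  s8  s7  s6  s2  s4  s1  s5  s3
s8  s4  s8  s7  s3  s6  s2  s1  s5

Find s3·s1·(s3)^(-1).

s1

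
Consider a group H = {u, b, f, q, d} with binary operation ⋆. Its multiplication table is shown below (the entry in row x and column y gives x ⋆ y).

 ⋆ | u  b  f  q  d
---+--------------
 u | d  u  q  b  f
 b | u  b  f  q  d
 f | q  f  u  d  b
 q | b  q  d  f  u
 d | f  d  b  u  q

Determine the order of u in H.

5

The identity element is b (its row matches the header).
u^1 = u
u^2 = u ⋆ u = d
u^3 = d ⋆ u = f
u^4 = f ⋆ u = q
u^5 = q ⋆ u = b
The first power of u equal to the identity is u^5, so ord(u) = 5.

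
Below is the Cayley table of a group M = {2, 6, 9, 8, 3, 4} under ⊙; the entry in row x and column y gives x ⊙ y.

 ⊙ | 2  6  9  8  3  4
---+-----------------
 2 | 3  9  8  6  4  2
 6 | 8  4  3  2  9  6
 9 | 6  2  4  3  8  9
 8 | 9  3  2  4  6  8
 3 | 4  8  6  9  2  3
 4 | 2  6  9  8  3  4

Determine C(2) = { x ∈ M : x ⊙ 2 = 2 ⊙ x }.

Compare row 2 with column 2 entry by entry.
3 ⊙ 2 = 4 = 2 ⊙ 3, so 3 commutes with 2.
6 ⊙ 2 = 8 but 2 ⊙ 6 = 9, so 6 does not.
Collecting the elements that commute with 2: C(2) = {2, 3, 4}.

{2, 3, 4}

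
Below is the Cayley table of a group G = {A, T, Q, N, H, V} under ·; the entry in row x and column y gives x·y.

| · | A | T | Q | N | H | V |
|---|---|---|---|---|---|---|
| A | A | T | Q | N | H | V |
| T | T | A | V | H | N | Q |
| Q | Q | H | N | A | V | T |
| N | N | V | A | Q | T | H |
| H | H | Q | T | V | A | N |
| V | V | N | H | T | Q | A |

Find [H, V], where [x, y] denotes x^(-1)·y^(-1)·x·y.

Identity is A; from the table H^(-1) = H and V^(-1) = V.
H·V = N
N·H = T
T·V = Q
(Structurally, G here is isomorphic to the symmetric group S_3.)

Q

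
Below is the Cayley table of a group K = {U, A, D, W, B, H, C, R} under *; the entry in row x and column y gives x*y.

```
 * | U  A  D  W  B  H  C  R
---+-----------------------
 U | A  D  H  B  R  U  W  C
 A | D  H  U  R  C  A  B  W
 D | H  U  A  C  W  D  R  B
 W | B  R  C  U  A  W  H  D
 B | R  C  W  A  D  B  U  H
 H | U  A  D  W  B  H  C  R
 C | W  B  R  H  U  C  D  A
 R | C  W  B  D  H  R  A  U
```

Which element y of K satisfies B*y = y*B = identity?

R

First locate the identity: row H matches the header, so H is the identity.
Scan row B for H: B*R = H. Hence B^(-1) = R.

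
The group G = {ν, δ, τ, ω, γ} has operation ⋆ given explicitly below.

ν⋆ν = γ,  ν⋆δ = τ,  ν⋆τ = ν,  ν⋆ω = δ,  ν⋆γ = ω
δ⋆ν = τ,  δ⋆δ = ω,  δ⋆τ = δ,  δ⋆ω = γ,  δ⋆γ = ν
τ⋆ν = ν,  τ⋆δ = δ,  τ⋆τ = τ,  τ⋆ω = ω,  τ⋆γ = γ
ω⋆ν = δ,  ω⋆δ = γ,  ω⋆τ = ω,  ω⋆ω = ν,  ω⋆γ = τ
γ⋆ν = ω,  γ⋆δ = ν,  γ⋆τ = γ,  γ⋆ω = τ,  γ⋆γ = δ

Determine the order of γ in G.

The identity element is τ (its row matches the header).
γ^1 = γ
γ^2 = γ ⋆ γ = δ
γ^3 = δ ⋆ γ = ν
γ^4 = ν ⋆ γ = ω
γ^5 = ω ⋆ γ = τ
The first power of γ equal to the identity is γ^5, so ord(γ) = 5.

5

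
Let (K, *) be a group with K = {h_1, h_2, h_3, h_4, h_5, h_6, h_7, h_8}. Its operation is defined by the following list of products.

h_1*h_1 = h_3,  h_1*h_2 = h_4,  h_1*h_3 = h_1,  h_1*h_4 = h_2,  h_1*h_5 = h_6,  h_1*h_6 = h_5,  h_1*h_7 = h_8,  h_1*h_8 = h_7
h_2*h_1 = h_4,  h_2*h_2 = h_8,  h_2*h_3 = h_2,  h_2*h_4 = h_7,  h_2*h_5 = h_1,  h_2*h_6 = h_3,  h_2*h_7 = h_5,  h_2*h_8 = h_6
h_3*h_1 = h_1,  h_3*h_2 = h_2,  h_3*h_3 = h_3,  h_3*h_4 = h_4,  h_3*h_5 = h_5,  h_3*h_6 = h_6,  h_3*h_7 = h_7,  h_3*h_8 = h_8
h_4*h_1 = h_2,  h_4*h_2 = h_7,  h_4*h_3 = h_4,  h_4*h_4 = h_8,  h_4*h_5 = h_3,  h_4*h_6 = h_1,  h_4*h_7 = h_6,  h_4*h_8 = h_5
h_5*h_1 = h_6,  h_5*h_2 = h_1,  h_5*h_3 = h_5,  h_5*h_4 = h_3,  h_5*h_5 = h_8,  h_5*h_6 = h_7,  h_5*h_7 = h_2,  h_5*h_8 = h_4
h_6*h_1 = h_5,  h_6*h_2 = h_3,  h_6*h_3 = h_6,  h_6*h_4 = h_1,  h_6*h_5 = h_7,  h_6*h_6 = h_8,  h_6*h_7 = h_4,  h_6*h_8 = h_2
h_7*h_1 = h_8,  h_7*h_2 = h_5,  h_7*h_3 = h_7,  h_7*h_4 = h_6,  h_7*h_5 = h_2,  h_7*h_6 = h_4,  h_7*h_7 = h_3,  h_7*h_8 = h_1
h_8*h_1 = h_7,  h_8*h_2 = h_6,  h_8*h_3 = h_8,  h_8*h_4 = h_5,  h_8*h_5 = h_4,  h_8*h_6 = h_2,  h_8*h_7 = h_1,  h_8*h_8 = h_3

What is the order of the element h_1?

2

The identity element is h_3 (its row matches the header).
h_1^1 = h_1
h_1^2 = h_1 * h_1 = h_3
The first power of h_1 equal to the identity is h_1^2, so ord(h_1) = 2.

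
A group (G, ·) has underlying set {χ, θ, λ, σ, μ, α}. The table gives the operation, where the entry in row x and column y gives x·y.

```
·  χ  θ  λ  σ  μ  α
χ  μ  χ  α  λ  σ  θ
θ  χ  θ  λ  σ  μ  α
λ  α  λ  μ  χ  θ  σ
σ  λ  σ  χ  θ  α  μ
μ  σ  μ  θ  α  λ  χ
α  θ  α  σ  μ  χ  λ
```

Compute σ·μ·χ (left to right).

σ·μ = α
α·χ = θ

θ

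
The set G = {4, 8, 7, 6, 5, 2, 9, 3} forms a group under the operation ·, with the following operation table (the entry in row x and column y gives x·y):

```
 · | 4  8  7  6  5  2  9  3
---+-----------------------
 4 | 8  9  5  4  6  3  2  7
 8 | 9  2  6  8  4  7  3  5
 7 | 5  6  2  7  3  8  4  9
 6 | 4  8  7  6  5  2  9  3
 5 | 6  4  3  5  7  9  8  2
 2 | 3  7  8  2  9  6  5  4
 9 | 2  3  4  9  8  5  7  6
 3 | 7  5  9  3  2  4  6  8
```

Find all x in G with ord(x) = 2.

{2}

Identity is 6. Compute the order of each non-identity element by repeated multiplication:
  4: 4 → 8 → 9 → 2 → 3 → 7 → 5 → 6  (order 8)
  8: 8 → 2 → 7 → 6  (order 4)
  7: 7 → 2 → 8 → 6  (order 4)
  5: 5 → 7 → 3 → 2 → 9 → 8 → 4 → 6  (order 8)
  2: 2 → 6  (order 2)
  9: 9 → 7 → 4 → 2 → 5 → 8 → 3 → 6  (order 8)
  3: 3 → 8 → 5 → 2 → 4 → 7 → 9 → 6  (order 8)
Elements of order 2: {2}.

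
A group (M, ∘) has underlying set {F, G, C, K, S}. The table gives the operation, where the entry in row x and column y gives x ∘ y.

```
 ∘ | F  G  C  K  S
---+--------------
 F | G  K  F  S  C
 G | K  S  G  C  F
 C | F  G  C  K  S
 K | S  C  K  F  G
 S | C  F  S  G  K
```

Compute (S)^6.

S

S^1 = S
S^2 = S ∘ S = K
S^3 = K ∘ S = G
S^4 = G ∘ S = F
S^5 = F ∘ S = C
S^6 = C ∘ S = S
(Structurally, M here is isomorphic to the cyclic group Z_5.)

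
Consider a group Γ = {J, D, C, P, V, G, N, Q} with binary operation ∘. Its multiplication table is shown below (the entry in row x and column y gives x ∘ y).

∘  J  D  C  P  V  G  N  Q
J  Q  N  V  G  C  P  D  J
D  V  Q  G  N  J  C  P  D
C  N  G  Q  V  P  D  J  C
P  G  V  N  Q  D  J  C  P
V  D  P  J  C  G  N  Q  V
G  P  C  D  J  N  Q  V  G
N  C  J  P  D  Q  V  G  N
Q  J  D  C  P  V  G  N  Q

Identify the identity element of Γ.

The identity e satisfies e ∘ x = x for all x, so its row in the table reproduces the column headers.
Row Q reads: J, D, C, P, V, G, N, Q — exactly the header order. So Q is the identity.

Q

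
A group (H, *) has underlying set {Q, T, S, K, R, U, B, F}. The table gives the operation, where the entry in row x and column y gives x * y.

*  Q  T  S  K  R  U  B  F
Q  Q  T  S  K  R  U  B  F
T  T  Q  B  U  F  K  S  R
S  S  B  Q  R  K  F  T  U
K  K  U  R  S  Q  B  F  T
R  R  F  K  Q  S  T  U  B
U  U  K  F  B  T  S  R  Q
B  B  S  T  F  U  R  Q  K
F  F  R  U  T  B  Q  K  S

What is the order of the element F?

4

The identity element is Q (its row matches the header).
F^1 = F
F^2 = F * F = S
F^3 = S * F = U
F^4 = U * F = Q
The first power of F equal to the identity is F^4, so ord(F) = 4.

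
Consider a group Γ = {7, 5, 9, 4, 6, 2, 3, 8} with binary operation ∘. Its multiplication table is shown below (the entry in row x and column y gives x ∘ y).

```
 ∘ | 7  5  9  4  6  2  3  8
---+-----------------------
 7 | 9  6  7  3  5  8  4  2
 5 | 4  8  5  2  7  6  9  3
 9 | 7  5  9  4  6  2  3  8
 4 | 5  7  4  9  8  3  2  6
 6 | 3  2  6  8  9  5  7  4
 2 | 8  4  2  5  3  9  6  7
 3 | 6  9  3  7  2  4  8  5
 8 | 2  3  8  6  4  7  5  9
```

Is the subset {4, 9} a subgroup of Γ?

{4, 9} contains the identity 9.
Checking products: every product of two elements of {4, 9} (read from the table) lies in {4, 9}, so the set is closed.
In a finite group, a nonempty closed subset is a subgroup. So {4, 9} ≤ Γ.

Yes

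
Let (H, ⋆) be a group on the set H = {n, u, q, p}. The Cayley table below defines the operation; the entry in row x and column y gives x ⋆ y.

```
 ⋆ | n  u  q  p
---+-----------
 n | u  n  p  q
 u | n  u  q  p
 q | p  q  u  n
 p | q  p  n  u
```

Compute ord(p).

2

The identity element is u (its row matches the header).
p^1 = p
p^2 = p ⋆ p = u
The first power of p equal to the identity is p^2, so ord(p) = 2.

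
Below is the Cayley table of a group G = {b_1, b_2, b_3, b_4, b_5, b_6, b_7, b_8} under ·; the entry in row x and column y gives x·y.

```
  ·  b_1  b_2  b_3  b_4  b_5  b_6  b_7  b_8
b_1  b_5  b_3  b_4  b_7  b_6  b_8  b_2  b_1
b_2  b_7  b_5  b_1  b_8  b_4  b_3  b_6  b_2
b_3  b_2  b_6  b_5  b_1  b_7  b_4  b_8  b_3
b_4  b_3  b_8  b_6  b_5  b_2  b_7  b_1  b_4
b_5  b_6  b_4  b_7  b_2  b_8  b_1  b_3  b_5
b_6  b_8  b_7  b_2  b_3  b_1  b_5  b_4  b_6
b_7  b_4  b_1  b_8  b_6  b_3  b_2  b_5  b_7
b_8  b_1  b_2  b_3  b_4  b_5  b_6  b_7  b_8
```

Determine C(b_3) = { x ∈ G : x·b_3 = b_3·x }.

{b_3, b_5, b_7, b_8}

Compare row b_3 with column b_3 entry by entry.
b_5·b_3 = b_7 = b_3·b_5, so b_5 commutes with b_3.
b_6·b_3 = b_2 but b_3·b_6 = b_4, so b_6 does not.
Collecting the elements that commute with b_3: C(b_3) = {b_3, b_5, b_7, b_8}.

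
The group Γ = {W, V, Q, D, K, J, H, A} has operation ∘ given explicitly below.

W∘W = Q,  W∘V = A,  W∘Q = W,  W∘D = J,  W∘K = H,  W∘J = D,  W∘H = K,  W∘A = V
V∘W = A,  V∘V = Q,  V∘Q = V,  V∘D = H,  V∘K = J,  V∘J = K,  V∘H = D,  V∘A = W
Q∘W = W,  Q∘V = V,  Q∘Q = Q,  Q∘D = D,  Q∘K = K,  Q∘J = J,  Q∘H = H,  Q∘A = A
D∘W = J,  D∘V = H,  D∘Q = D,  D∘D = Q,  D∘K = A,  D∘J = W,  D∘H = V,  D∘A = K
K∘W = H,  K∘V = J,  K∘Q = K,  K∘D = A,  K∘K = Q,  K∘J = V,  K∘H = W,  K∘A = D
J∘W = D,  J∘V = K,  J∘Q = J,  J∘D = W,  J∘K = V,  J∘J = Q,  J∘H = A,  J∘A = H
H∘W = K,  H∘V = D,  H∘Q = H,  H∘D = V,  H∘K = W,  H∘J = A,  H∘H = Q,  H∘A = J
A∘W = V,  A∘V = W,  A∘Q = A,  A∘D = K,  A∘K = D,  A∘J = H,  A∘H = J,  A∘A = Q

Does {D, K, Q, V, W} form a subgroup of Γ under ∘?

No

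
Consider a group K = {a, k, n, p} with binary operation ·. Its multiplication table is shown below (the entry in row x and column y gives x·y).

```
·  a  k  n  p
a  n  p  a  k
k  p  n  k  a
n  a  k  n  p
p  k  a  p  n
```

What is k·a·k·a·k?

k

k·a = p
p·k = a
a·a = n
n·k = k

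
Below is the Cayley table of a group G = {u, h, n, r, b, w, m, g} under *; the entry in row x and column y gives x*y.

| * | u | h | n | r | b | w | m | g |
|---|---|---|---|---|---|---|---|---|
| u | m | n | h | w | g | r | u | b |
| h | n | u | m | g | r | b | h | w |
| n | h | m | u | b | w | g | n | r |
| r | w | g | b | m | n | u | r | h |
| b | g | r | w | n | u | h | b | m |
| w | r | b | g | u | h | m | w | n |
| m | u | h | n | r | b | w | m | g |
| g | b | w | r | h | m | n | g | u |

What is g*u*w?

h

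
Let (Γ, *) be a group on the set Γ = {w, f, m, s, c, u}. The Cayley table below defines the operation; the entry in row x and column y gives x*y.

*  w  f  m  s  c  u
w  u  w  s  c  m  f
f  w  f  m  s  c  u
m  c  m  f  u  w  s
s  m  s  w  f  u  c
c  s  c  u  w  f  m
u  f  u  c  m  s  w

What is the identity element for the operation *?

The identity e satisfies e*x = x for all x, so its row in the table reproduces the column headers.
Row f reads: w, f, m, s, c, u — exactly the header order. So f is the identity.
(Structurally, Γ here is isomorphic to the symmetric group S_3.)

f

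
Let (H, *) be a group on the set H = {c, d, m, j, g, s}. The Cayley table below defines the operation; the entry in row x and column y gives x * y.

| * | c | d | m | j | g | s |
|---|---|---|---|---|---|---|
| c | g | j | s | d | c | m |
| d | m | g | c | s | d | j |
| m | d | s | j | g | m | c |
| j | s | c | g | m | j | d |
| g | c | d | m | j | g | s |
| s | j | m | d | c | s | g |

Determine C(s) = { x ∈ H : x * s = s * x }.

Compare row s with column s entry by entry.
d * s = j but s * d = m, so d does not.
Collecting the elements that commute with s: C(s) = {g, s}.
(Structurally, H here is isomorphic to the symmetric group S_3.)

{g, s}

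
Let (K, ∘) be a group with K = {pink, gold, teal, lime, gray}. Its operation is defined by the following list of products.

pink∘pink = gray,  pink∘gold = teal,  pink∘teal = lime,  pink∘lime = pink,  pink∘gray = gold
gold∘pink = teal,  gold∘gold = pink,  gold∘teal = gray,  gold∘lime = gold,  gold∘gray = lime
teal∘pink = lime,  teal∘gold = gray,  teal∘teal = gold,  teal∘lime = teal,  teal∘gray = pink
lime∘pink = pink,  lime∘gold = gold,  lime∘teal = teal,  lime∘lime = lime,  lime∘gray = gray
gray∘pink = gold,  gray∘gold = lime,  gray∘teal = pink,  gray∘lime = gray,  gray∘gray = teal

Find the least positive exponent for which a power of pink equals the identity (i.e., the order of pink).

The identity element is lime (its row matches the header).
pink^1 = pink
pink^2 = pink ∘ pink = gray
pink^3 = gray ∘ pink = gold
pink^4 = gold ∘ pink = teal
pink^5 = teal ∘ pink = lime
The first power of pink equal to the identity is pink^5, so ord(pink) = 5.

5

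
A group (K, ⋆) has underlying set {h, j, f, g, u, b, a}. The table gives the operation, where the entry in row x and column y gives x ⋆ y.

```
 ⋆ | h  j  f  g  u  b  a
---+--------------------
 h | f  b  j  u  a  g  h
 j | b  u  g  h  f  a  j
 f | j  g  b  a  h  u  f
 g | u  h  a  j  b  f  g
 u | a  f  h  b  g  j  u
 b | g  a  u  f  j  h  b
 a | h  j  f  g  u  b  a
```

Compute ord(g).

7

The identity element is a (its row matches the header).
g^1 = g
g^2 = g ⋆ g = j
g^3 = j ⋆ g = h
g^4 = h ⋆ g = u
g^5 = u ⋆ g = b
g^6 = b ⋆ g = f
g^7 = f ⋆ g = a
The first power of g equal to the identity is g^7, so ord(g) = 7.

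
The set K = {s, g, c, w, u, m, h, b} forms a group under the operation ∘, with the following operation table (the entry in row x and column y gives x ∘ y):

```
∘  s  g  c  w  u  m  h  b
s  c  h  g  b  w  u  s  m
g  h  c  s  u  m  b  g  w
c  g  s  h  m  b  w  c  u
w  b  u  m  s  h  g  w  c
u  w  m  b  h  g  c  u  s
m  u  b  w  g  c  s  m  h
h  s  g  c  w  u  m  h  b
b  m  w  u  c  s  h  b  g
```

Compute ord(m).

The identity element is h (its row matches the header).
m^1 = m
m^2 = m ∘ m = s
m^3 = s ∘ m = u
m^4 = u ∘ m = c
m^5 = c ∘ m = w
m^6 = w ∘ m = g
m^7 = g ∘ m = b
m^8 = b ∘ m = h
The first power of m equal to the identity is m^8, so ord(m) = 8.

8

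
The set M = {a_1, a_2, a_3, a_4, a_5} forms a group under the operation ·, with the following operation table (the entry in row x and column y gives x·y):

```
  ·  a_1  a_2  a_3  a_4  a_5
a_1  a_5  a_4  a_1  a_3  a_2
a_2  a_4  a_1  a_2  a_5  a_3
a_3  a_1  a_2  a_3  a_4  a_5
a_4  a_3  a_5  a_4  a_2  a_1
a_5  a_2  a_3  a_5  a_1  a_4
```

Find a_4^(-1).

a_1

First locate the identity: row a_3 matches the header, so a_3 is the identity.
Scan row a_4 for a_3: a_4·a_1 = a_3. Hence a_4^(-1) = a_1.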